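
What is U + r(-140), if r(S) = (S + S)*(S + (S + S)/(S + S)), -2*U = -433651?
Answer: 511491/2 ≈ 2.5575e+5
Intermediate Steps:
U = 433651/2 (U = -½*(-433651) = 433651/2 ≈ 2.1683e+5)
r(S) = 2*S*(1 + S) (r(S) = (2*S)*(S + (2*S)/((2*S))) = (2*S)*(S + (2*S)*(1/(2*S))) = (2*S)*(S + 1) = (2*S)*(1 + S) = 2*S*(1 + S))
U + r(-140) = 433651/2 + 2*(-140)*(1 - 140) = 433651/2 + 2*(-140)*(-139) = 433651/2 + 38920 = 511491/2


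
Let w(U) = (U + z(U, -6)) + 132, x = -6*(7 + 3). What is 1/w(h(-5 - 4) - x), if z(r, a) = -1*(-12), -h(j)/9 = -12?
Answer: 1/312 ≈ 0.0032051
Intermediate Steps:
h(j) = 108 (h(j) = -9*(-12) = 108)
z(r, a) = 12
x = -60 (x = -6*10 = -60)
w(U) = 144 + U (w(U) = (U + 12) + 132 = (12 + U) + 132 = 144 + U)
1/w(h(-5 - 4) - x) = 1/(144 + (108 - 1*(-60))) = 1/(144 + (108 + 60)) = 1/(144 + 168) = 1/312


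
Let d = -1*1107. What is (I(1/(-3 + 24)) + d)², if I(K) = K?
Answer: 540376516/441 ≈ 1.2253e+6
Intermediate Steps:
d = -1107
(I(1/(-3 + 24)) + d)² = (1/(-3 + 24) - 1107)² = (1/21 - 1107)² = (-23246/21)² = 540376516/441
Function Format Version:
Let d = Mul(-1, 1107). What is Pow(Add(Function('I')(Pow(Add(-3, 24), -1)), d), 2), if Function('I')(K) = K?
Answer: Rational(540376516, 441) ≈ 1.2253e+6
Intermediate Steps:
d = -1107
Pow(Add(Function('I')(Pow(Add(-3, 24), -1)), d), 2) = Pow(Add(Pow(Add(-3, 24), -1), -1107), 2) = Pow(Add(Pow(21, -1), -1107), 2) = Pow(Add(Rational(1, 21), -1107), 2) = Pow(Rational(-23246, 21), 2) = Rational(540376516, 441)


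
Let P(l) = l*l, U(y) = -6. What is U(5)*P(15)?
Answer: -1350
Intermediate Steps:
P(l) = l**2
U(5)*P(15) = -6*15**2 = -6*225 = -1350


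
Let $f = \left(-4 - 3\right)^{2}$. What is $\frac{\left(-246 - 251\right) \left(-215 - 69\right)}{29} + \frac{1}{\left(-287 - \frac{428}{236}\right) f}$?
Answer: $\frac{117852932369}{24213840} \approx 4867.2$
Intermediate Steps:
$f = 49$ ($f = \left(-7\right)^{2} = 49$)
$\frac{\left(-246 - 251\right) \left(-215 - 69\right)}{29} + \frac{1}{\left(-287 - \frac{428}{236}\right) f} = \frac{\left(-246 - 251\right) \left(-215 - 69\right)}{29} + \frac{1}{\left(-287 - \frac{428}{236}\right) 49} = \left(-497\right) \left(-284\right) \frac{1}{29} + \frac{1}{-287 - \frac{107}{59}} \cdot \frac{1}{49} = 141148 \cdot \frac{1}{29} + \frac{1}{-287 - \frac{107}{59}} \cdot \frac{1}{49} = \frac{141148}{29} + \frac{1}{- \frac{17040}{59}} \cdot \frac{1}{49} = \frac{141148}{29} - \frac{59}{834960} = \frac{117852932369}{24213840}$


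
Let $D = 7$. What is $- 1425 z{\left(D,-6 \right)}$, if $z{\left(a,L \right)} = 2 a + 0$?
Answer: $-19950$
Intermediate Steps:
$z{\left(a,L \right)} = 2 a$
$- 1425 z{\left(D,-6 \right)} = - 1425 \cdot 2 \cdot 7 = \left(-1425\right) 14 = -19950$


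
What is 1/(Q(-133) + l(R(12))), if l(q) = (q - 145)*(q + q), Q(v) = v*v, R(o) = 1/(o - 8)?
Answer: 8/140933 ≈ 5.6765e-5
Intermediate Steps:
R(o) = 1/(-8 + o)
Q(v) = v**2
l(q) = 2*q*(-145 + q) (l(q) = (-145 + q)*(2*q) = 2*q*(-145 + q))
1/(Q(-133) + l(R(12))) = 1/((-133)**2 + 2*(-145 + 1/(-8 + 12))/(-8 + 12)) = 1/(17689 + 2*(-145 + 1/4)/4) = 1/(17689 + 2*(1/4)*(-145 + 1/4)) = 1/(17689 + 2*(1/4)*(-579/4)) = 1/(17689 - 579/8) = 1/(140933/8) = 8/140933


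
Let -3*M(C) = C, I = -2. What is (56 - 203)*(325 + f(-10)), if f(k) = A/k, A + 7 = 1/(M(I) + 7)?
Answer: -5505738/115 ≈ -47876.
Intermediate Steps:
M(C) = -C/3
A = -158/23 (A = -7 + 1/(-1/3*(-2) + 7) = -7 + 1/(2/3 + 7) = -7 + 1/(23/3) = -7 + 3/23 = -158/23 ≈ -6.8696)
f(k) = -158/(23*k)
(56 - 203)*(325 + f(-10)) = (56 - 203)*(325 - 158/23/(-10)) = -147*(325 - 158/23*(-1/10)) = -147*(325 + 79/115) = -147*37454/115 = -5505738/115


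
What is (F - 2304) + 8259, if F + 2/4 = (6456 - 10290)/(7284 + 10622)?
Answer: 106617443/17906 ≈ 5954.3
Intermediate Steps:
F = -12787/17906 (F = -½ + (6456 - 10290)/(7284 + 10622) = -½ - 3834/17906 = -½ - 3834*1/17906 = -½ - 1917/8953 = -12787/17906 ≈ -0.71412)
(F - 2304) + 8259 = (-12787/17906 - 2304) + 8259 = -41268211/17906 + 8259 = 106617443/17906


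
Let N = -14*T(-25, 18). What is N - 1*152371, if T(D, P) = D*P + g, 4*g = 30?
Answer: -146176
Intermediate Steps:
g = 15/2 (g = (1/4)*30 = 15/2 ≈ 7.5000)
T(D, P) = 15/2 + D*P (T(D, P) = D*P + 15/2 = 15/2 + D*P)
N = 6195 (N = -14*(15/2 - 25*18) = -14*(15/2 - 450) = -14*(-885/2) = 6195)
N - 1*152371 = 6195 - 1*152371 = 6195 - 152371 = -146176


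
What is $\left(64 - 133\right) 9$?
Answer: $-621$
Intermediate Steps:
$\left(64 - 133\right) 9 = \left(-69\right) 9 = -621$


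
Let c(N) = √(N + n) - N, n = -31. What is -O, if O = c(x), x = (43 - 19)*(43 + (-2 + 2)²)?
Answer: 1032 - √1001 ≈ 1000.4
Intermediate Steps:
x = 1032 (x = 24*(43 + 0²) = 24*(43 + 0) = 24*43 = 1032)
c(N) = √(-31 + N) - N (c(N) = √(N - 31) - N = √(-31 + N) - N)
O = -1032 + √1001 (O = √(-31 + 1032) - 1*1032 = √1001 - 1032 = -1032 + √1001 ≈ -1000.4)
-O = -(-1032 + √1001) = 1032 - √1001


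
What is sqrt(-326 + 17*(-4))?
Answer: I*sqrt(394) ≈ 19.849*I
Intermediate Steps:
sqrt(-326 + 17*(-4)) = sqrt(-326 - 68) = sqrt(-394) = I*sqrt(394)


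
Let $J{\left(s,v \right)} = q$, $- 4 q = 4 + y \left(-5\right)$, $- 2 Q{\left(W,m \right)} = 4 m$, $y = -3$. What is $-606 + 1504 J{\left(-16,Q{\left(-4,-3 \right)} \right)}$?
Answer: $-7750$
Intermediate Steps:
$Q{\left(W,m \right)} = - 2 m$ ($Q{\left(W,m \right)} = - \frac{4 m}{2} = - 2 m$)
$q = - \frac{19}{4}$ ($q = - \frac{4 - -15}{4} = - \frac{4 + 15}{4} = \left(- \frac{1}{4}\right) 19 = - \frac{19}{4} \approx -4.75$)
$J{\left(s,v \right)} = - \frac{19}{4}$
$-606 + 1504 J{\left(-16,Q{\left(-4,-3 \right)} \right)} = -606 + 1504 \left(- \frac{19}{4}\right) = -606 - 7144 = -7750$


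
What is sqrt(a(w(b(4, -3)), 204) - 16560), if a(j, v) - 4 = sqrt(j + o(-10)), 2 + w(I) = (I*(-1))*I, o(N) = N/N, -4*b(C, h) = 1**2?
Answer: sqrt(-66224 + I*sqrt(17))/2 ≈ 0.0040055 + 128.67*I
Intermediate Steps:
b(C, h) = -1/4 (b(C, h) = -1/4*1**2 = -1/4*1 = -1/4)
o(N) = 1
w(I) = -2 - I**2 (w(I) = -2 + (I*(-1))*I = -2 + (-I)*I = -2 - I**2)
a(j, v) = 4 + sqrt(1 + j) (a(j, v) = 4 + sqrt(j + 1) = 4 + sqrt(1 + j))
sqrt(a(w(b(4, -3)), 204) - 16560) = sqrt((4 + sqrt(1 + (-2 - (-1/4)**2))) - 16560) = sqrt((4 + sqrt(1 + (-2 - 1*1/16))) - 16560) = sqrt((4 + sqrt(1 + (-2 - 1/16))) - 16560) = sqrt((4 + sqrt(1 - 33/16)) - 16560) = sqrt((4 + sqrt(-17/16)) - 16560) = sqrt((4 + I*sqrt(17)/4) - 16560) = sqrt(-16556 + I*sqrt(17)/4)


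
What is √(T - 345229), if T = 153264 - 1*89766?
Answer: I*√281731 ≈ 530.78*I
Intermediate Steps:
T = 63498 (T = 153264 - 89766 = 63498)
√(T - 345229) = √(63498 - 345229) = √(-281731) = I*√281731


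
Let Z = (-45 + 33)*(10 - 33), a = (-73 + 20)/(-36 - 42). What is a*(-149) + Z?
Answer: 13631/78 ≈ 174.76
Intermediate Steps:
a = 53/78 (a = -53/(-78) = -53*(-1/78) = 53/78 ≈ 0.67949)
Z = 276 (Z = -12*(-23) = 276)
a*(-149) + Z = (53/78)*(-149) + 276 = -7897/78 + 276 = 13631/78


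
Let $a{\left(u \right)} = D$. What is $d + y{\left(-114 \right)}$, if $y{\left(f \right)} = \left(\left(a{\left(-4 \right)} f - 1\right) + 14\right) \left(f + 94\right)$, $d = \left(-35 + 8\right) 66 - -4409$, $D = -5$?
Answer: $-9033$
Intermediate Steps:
$a{\left(u \right)} = -5$
$d = 2627$ ($d = \left(-27\right) 66 + 4409 = -1782 + 4409 = 2627$)
$y{\left(f \right)} = \left(13 - 5 f\right) \left(94 + f\right)$ ($y{\left(f \right)} = \left(\left(- 5 f - 1\right) + 14\right) \left(f + 94\right) = \left(\left(-1 - 5 f\right) + 14\right) \left(94 + f\right) = \left(13 - 5 f\right) \left(94 + f\right)$)
$d + y{\left(-114 \right)} = 2627 - \left(-53320 + 64980\right) = 2627 + \left(1222 + 52098 - 64980\right) = 2627 - 11660 = -9033$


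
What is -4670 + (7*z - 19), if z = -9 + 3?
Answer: -4731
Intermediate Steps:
z = -6
-4670 + (7*z - 19) = -4670 + (7*(-6) - 19) = -4670 + (-42 - 19) = -4670 - 61 = -4731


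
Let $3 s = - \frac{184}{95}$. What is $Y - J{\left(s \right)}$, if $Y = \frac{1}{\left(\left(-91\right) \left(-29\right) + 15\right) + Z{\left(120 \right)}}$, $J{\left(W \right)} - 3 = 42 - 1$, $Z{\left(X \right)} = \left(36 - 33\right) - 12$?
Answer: $- \frac{116379}{2645} \approx -44.0$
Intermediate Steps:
$s = - \frac{184}{285}$ ($s = \frac{\left(-184\right) \frac{1}{95}}{3} = \frac{1}{3} \left(- \frac{184}{95}\right) = - \frac{184}{285} \approx -0.64561$)
$Z{\left(X \right)} = -9$ ($Z{\left(X \right)} = 3 - 12 = -9$)
$J{\left(W \right)} = 44$ ($J{\left(W \right)} = 3 + \left(42 - 1\right) = 3 + 41 = 44$)
$Y = \frac{1}{2645}$ ($Y = \frac{1}{\left(\left(-91\right) \left(-29\right) + 15\right) - 9} = \frac{1}{\left(2639 + 15\right) - 9} = \frac{1}{2654 - 9} = \frac{1}{2645} \approx 0.00037807$)
$Y - J{\left(s \right)} = \frac{1}{2645} - 44 = - \frac{116379}{2645}$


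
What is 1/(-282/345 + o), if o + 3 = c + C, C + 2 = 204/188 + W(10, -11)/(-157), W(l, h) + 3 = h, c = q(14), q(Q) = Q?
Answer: 848585/7940114 ≈ 0.10687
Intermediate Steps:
c = 14
W(l, h) = -3 + h
C = -6093/7379 (C = -2 + (204/188 + (-3 - 11)/(-157)) = -2 + (204*(1/188) - 14*(-1/157)) = -2 + (51/47 + 14/157) = -2 + 8665/7379 = -6093/7379 ≈ -0.82572)
o = 75076/7379 (o = -3 + (14 - 6093/7379) = -3 + 97213/7379 = 75076/7379 ≈ 10.174)
1/(-282/345 + o) = 1/(-282/345 + 75076/7379) = 1/(-282*1/345 + 75076/7379) = 1/(-94/115 + 75076/7379) = 1/(7940114/848585) = 848585/7940114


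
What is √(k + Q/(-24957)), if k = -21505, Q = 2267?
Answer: 2*I*√372069044174/8319 ≈ 146.65*I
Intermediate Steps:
√(k + Q/(-24957)) = √(-21505 + 2267/(-24957)) = √(-21505 + 2267*(-1/24957)) = √(-21505 - 2267/24957) = √(-536702552/24957) = 2*I*√372069044174/8319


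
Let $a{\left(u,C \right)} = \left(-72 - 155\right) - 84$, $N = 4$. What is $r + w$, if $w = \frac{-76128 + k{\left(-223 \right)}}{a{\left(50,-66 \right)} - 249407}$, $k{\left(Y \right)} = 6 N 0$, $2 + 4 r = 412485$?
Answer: $\frac{51502367153}{499436} \approx 1.0312 \cdot 10^{5}$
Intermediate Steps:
$r = \frac{412483}{4}$ ($r = - \frac{1}{2} + \frac{1}{4} \cdot 412485 = - \frac{1}{2} + \frac{412485}{4} = \frac{412483}{4} \approx 1.0312 \cdot 10^{5}$)
$a{\left(u,C \right)} = -311$ ($a{\left(u,C \right)} = -227 - 84 = -311$)
$k{\left(Y \right)} = 0$ ($k{\left(Y \right)} = 6 \cdot 4 \cdot 0 = 24 \cdot 0 = 0$)
$w = \frac{38064}{124859}$ ($w = \frac{-76128 + 0}{-311 - 249407} = - \frac{76128}{-249718} = \left(-76128\right) \left(- \frac{1}{249718}\right) = \frac{38064}{124859} \approx 0.30486$)
$r + w = \frac{412483}{4} + \frac{38064}{124859} = \frac{51502367153}{499436}$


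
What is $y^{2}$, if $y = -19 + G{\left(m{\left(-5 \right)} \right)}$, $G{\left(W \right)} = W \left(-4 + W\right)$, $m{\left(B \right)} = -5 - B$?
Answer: $361$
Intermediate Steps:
$y = -19$ ($y = -19 + \left(-5 - -5\right) \left(-4 - 0\right) = -19 + \left(-5 + 5\right) \left(-4 + \left(-5 + 5\right)\right) = -19 + 0 \left(-4 + 0\right) = -19 + 0 \left(-4\right) = -19 + 0 = -19$)
$y^{2} = \left(-19\right)^{2} = 361$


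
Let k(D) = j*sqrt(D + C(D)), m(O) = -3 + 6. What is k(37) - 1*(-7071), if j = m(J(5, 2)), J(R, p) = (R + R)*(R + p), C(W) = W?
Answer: 7071 + 3*sqrt(74) ≈ 7096.8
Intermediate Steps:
J(R, p) = 2*R*(R + p) (J(R, p) = (2*R)*(R + p) = 2*R*(R + p))
m(O) = 3
j = 3
k(D) = 3*sqrt(2)*sqrt(D) (k(D) = 3*sqrt(D + D) = 3*sqrt(2*D) = 3*(sqrt(2)*sqrt(D)) = 3*sqrt(2)*sqrt(D))
k(37) - 1*(-7071) = 3*sqrt(2)*sqrt(37) - 1*(-7071) = 3*sqrt(74) + 7071 = 7071 + 3*sqrt(74)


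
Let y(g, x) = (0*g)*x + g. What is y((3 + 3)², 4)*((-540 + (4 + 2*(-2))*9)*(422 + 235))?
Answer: -12772080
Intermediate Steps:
y(g, x) = g (y(g, x) = 0*x + g = 0 + g = g)
y((3 + 3)², 4)*((-540 + (4 + 2*(-2))*9)*(422 + 235)) = (3 + 3)²*((-540 + (4 + 2*(-2))*9)*(422 + 235)) = 6²*((-540 + (4 - 4)*9)*657) = 36*((-540 + 0*9)*657) = 36*((-540 + 0)*657) = 36*(-540*657) = 36*(-354780) = -12772080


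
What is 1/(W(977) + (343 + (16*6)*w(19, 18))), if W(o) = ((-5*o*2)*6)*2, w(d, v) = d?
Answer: -1/115073 ≈ -8.6901e-6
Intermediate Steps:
W(o) = -120*o (W(o) = (-10*o*6)*2 = -60*o*2 = -120*o)
1/(W(977) + (343 + (16*6)*w(19, 18))) = 1/(-120*977 + (343 + (16*6)*19)) = 1/(-117240 + (343 + 96*19)) = 1/(-117240 + (343 + 1824)) = 1/(-117240 + 2167) = 1/(-115073) = -1/115073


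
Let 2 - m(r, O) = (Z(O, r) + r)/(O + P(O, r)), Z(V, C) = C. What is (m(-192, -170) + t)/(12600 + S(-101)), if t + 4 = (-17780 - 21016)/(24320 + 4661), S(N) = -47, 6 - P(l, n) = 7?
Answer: -9224774/20736514101 ≈ -0.00044486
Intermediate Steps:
P(l, n) = -1 (P(l, n) = 6 - 1*7 = 6 - 7 = -1)
t = -154720/28981 (t = -4 + (-17780 - 21016)/(24320 + 4661) = -4 - 38796/28981 = -154720/28981 ≈ -5.3387)
m(r, O) = 2 - 2*r/(-1 + O) (m(r, O) = 2 - (r + r)/(O - 1) = 2 - 2*r/(-1 + O))
(m(-192, -170) + t)/(12600 + S(-101)) = (2*(-1 - 170 - 1*(-192))/(-1 - 170) - 154720/28981)/(12600 - 47) = (2*(-1 - 170 + 192)/(-171) - 154720/28981)/12553 = (2*(-1/171)*21 - 154720/28981)*(1/12553) = (-14/57 - 154720/28981)*(1/12553) = -9224774/1651917*1/12553 = -9224774/20736514101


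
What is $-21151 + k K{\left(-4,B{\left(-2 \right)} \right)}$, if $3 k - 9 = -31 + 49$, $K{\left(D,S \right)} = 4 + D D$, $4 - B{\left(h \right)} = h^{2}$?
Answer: $-20971$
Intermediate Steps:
$B{\left(h \right)} = 4 - h^{2}$
$K{\left(D,S \right)} = 4 + D^{2}$
$k = 9$ ($k = 3 + \frac{-31 + 49}{3} = 3 + \frac{1}{3} \cdot 18 = 3 + 6 = 9$)
$-21151 + k K{\left(-4,B{\left(-2 \right)} \right)} = -21151 + 9 \left(4 + \left(-4\right)^{2}\right) = -21151 + 9 \left(4 + 16\right) = -21151 + 9 \cdot 20 = -21151 + 180 = -20971$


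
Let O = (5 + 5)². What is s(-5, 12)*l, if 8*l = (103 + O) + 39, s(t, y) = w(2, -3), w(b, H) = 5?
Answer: 605/4 ≈ 151.25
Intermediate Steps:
O = 100 (O = 10² = 100)
s(t, y) = 5
l = 121/4 (l = ((103 + 100) + 39)/8 = (203 + 39)/8 = (⅛)*242 = 121/4 ≈ 30.250)
s(-5, 12)*l = 5*(121/4) = 605/4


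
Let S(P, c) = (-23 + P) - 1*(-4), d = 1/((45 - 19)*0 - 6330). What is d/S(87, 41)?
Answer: -1/430440 ≈ -2.3232e-6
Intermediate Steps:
d = -1/6330 (d = 1/(26*0 - 6330) = 1/(0 - 6330) = 1/(-6330) = -1/6330 ≈ -0.00015798)
S(P, c) = -19 + P (S(P, c) = (-23 + P) + 4 = -19 + P)
d/S(87, 41) = -1/(6330*(-19 + 87)) = -1/6330/68 = -1/6330*1/68 = -1/430440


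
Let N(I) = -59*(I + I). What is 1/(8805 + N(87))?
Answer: -1/1461 ≈ -0.00068446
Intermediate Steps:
N(I) = -118*I
1/(8805 + N(87)) = 1/(8805 - 118*87) = 1/(8805 - 10266) = 1/(-1461) = -1/1461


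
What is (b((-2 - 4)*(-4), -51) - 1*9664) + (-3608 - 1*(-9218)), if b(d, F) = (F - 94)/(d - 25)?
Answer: -3909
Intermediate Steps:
b(d, F) = (-94 + F)/(-25 + d)
(b((-2 - 4)*(-4), -51) - 1*9664) + (-3608 - 1*(-9218)) = ((-94 - 51)/(-25 + (-2 - 4)*(-4)) - 1*9664) + (-3608 - 1*(-9218)) = (-145/(-25 - 6*(-4)) - 9664) + (-3608 + 9218) = (-145/(-25 + 24) - 9664) + 5610 = (-145/(-1) - 9664) + 5610 = (-1*(-145) - 9664) + 5610 = (145 - 9664) + 5610 = -9519 + 5610 = -3909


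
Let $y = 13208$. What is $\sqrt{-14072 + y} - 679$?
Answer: $-679 + 12 i \sqrt{6} \approx -679.0 + 29.394 i$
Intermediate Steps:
$\sqrt{-14072 + y} - 679 = \sqrt{-14072 + 13208} - 679 = \sqrt{-864} - 679 = 12 i \sqrt{6} - 679 = -679 + 12 i \sqrt{6}$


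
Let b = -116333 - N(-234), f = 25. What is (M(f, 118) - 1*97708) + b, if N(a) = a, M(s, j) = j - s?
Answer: -213714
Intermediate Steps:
b = -116099 (b = -116333 - 1*(-234) = -116333 + 234 = -116099)
(M(f, 118) - 1*97708) + b = ((118 - 1*25) - 1*97708) - 116099 = ((118 - 25) - 97708) - 116099 = (93 - 97708) - 116099 = -97615 - 116099 = -213714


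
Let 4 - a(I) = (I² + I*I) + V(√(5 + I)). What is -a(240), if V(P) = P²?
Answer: 115441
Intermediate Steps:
a(I) = -1 - I - 2*I² (a(I) = 4 - ((I² + I*I) + (√(5 + I))²) = 4 - ((I² + I²) + (5 + I)) = 4 - (2*I² + (5 + I)) = 4 - (5 + I + 2*I²) = 4 + (-5 - I - 2*I²) = -1 - I - 2*I²)
-a(240) = -(-1 - 1*240 - 2*240²) = -(-1 - 240 - 2*57600) = -(-1 - 240 - 115200) = -1*(-115441) = 115441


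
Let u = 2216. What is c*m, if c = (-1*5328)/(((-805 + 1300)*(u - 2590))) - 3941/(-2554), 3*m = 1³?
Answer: 41289169/78803670 ≈ 0.52395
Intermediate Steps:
m = ⅓ (m = (⅓)*1³ = (⅓)*1 = ⅓ ≈ 0.33333)
c = 41289169/26267890 (c = (-1*5328)/(((-805 + 1300)*(2216 - 2590))) - 3941/(-2554) = -5328/(495*(-374)) - 3941*(-1/2554) = -5328/(-185130) + 3941/2554 = -5328*(-1/185130) + 3941/2554 = 296/10285 + 3941/2554 = 41289169/26267890 ≈ 1.5718)
c*m = (41289169/26267890)*(⅓) = 41289169/78803670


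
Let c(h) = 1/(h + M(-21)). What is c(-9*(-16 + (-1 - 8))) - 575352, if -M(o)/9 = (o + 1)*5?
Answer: -647270999/1125 ≈ -5.7535e+5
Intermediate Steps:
M(o) = -45 - 45*o (M(o) = -9*(o + 1)*5 = -9*(1 + o)*5 = -9*(5 + 5*o) = -45 - 45*o)
c(h) = 1/(900 + h) (c(h) = 1/(h + (-45 - 45*(-21))) = 1/(h + (-45 + 945)) = 1/(h + 900) = 1/(900 + h))
c(-9*(-16 + (-1 - 8))) - 575352 = 1/(900 - 9*(-16 + (-1 - 8))) - 575352 = 1/(900 - 9*(-16 - 9)) - 575352 = 1/(900 - 9*(-25)) - 575352 = 1/(900 + 225) - 575352 = 1/1125 - 575352 = -647270999/1125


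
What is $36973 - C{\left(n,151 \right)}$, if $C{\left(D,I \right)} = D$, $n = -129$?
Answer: $37102$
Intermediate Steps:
$36973 - C{\left(n,151 \right)} = 36973 - -129 = 36973 + 129 = 37102$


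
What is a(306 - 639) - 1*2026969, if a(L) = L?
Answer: -2027302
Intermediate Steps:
a(306 - 639) - 1*2026969 = (306 - 639) - 1*2026969 = -333 - 2026969 = -2027302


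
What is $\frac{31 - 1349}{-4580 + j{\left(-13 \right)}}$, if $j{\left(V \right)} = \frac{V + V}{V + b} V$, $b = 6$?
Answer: $\frac{4613}{16199} \approx 0.28477$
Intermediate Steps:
$j{\left(V \right)} = \frac{2 V^{2}}{6 + V}$ ($j{\left(V \right)} = \frac{V + V}{V + 6} V = \frac{2 V}{6 + V} V = \frac{2 V^{2}}{6 + V}$)
$\frac{31 - 1349}{-4580 + j{\left(-13 \right)}} = \frac{31 - 1349}{-4580 + \frac{2 \left(-13\right)^{2}}{6 - 13}} = - \frac{1318}{-4580 + 2 \cdot 169 \frac{1}{-7}} = - \frac{1318}{-4580 + 2 \cdot 169 \left(- \frac{1}{7}\right)} = - \frac{1318}{-4580 - \frac{338}{7}} = - \frac{1318}{- \frac{32398}{7}} = \left(-1318\right) \left(- \frac{7}{32398}\right) = \frac{4613}{16199}$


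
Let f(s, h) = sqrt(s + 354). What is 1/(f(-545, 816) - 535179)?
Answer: -535179/286416562232 - I*sqrt(191)/286416562232 ≈ -1.8685e-6 - 4.8252e-11*I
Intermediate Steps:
f(s, h) = sqrt(354 + s)
1/(f(-545, 816) - 535179) = 1/(sqrt(354 - 545) - 535179) = 1/(sqrt(-191) - 535179) = 1/(I*sqrt(191) - 535179) = 1/(-535179 + I*sqrt(191))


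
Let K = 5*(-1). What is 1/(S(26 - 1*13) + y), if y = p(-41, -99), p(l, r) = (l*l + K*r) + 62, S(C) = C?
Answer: 1/2251 ≈ 0.00044425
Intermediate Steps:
K = -5
p(l, r) = 62 + l² - 5*r (p(l, r) = (l*l - 5*r) + 62 = (l² - 5*r) + 62 = 62 + l² - 5*r)
y = 2238 (y = 62 + (-41)² - 5*(-99) = 62 + 1681 + 495 = 2238)
1/(S(26 - 1*13) + y) = 1/((26 - 1*13) + 2238) = 1/((26 - 13) + 2238) = 1/(13 + 2238) = 1/2251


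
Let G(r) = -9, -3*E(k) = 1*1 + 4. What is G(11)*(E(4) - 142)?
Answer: 1293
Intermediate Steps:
E(k) = -5/3 (E(k) = -(1*1 + 4)/3 = -(1 + 4)/3 = -1/3*5 = -5/3)
G(11)*(E(4) - 142) = -9*(-5/3 - 142) = -9*(-431/3) = 1293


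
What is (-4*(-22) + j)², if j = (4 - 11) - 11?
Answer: 4900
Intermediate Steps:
j = -18 (j = -7 - 11 = -18)
(-4*(-22) + j)² = (-4*(-22) - 18)² = (88 - 18)² = 70² = 4900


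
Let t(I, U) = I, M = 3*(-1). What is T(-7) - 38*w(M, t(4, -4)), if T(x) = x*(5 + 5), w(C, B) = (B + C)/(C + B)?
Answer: -108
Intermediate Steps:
M = -3
w(C, B) = 1 (w(C, B) = (B + C)/(B + C) = 1)
T(x) = 10*x (T(x) = x*10 = 10*x)
T(-7) - 38*w(M, t(4, -4)) = 10*(-7) - 38*1 = -70 - 38 = -108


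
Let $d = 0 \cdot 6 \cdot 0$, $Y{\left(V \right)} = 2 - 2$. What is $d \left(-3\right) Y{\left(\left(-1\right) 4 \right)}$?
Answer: $0$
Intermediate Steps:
$Y{\left(V \right)} = 0$ ($Y{\left(V \right)} = 2 - 2 = 0$)
$d = 0$ ($d = 0 \cdot 0 = 0$)
$d \left(-3\right) Y{\left(\left(-1\right) 4 \right)} = 0 \left(-3\right) 0 = 0 \cdot 0 = 0$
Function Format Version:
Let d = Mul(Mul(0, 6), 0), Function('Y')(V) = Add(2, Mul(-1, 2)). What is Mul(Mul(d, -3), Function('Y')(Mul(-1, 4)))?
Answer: 0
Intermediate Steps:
Function('Y')(V) = 0 (Function('Y')(V) = Add(2, -2) = 0)
d = 0 (d = Mul(0, 0) = 0)
Mul(Mul(d, -3), Function('Y')(Mul(-1, 4))) = Mul(Mul(0, -3), 0) = Mul(0, 0) = 0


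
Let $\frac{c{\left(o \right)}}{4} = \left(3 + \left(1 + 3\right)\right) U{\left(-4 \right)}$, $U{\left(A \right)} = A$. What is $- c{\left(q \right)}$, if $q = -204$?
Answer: $112$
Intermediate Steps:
$c{\left(o \right)} = -112$ ($c{\left(o \right)} = 4 \left(3 + \left(1 + 3\right)\right) \left(-4\right) = 4 \left(3 + 4\right) \left(-4\right) = 4 \cdot 7 \left(-4\right) = 4 \left(-28\right) = -112$)
$- c{\left(q \right)} = \left(-1\right) \left(-112\right) = 112$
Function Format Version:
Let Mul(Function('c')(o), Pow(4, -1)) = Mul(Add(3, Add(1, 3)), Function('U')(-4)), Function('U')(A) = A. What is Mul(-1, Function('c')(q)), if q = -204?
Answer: 112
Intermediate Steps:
Function('c')(o) = -112 (Function('c')(o) = Mul(4, Mul(Add(3, Add(1, 3)), -4)) = Mul(4, Mul(Add(3, 4), -4)) = Mul(4, Mul(7, -4)) = Mul(4, -28) = -112)
Mul(-1, Function('c')(q)) = Mul(-1, -112) = 112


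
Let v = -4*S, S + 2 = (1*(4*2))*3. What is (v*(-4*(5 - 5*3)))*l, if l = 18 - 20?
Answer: 7040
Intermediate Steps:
S = 22 (S = -2 + (1*(4*2))*3 = -2 + (1*8)*3 = -2 + 8*3 = -2 + 24 = 22)
l = -2
v = -88 (v = -4*22 = -88)
(v*(-4*(5 - 5*3)))*l = -(-352)*(5 - 5*3)*(-2) = -(-352)*(5 - 15)*(-2) = -(-352)*(-10)*(-2) = -88*40*(-2) = -3520*(-2) = 7040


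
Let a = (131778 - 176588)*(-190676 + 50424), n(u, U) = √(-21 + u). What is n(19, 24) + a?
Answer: 6284692120 + I*√2 ≈ 6.2847e+9 + 1.4142*I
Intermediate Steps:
a = 6284692120 (a = -44810*(-140252) = 6284692120)
n(19, 24) + a = √(-21 + 19) + 6284692120 = √(-2) + 6284692120 = I*√2 + 6284692120 = 6284692120 + I*√2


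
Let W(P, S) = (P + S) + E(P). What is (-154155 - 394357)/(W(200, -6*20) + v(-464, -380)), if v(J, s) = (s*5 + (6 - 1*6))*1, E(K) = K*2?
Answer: 137128/355 ≈ 386.28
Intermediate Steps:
E(K) = 2*K
v(J, s) = 5*s (v(J, s) = (5*s + (6 - 6))*1 = (5*s + 0)*1 = (5*s)*1 = 5*s)
W(P, S) = S + 3*P (W(P, S) = (P + S) + 2*P = S + 3*P)
(-154155 - 394357)/(W(200, -6*20) + v(-464, -380)) = (-154155 - 394357)/((-6*20 + 3*200) + 5*(-380)) = -548512/((-120 + 600) - 1900) = -548512/(480 - 1900) = -548512/(-1420) = -548512*(-1/1420) = 137128/355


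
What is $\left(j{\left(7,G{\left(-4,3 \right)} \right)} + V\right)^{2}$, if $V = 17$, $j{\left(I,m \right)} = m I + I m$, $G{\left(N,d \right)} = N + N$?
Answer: $9025$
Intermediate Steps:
$G{\left(N,d \right)} = 2 N$
$j{\left(I,m \right)} = 2 I m$ ($j{\left(I,m \right)} = I m + I m = 2 I m$)
$\left(j{\left(7,G{\left(-4,3 \right)} \right)} + V\right)^{2} = \left(2 \cdot 7 \cdot 2 \left(-4\right) + 17\right)^{2} = \left(2 \cdot 7 \left(-8\right) + 17\right)^{2} = \left(-112 + 17\right)^{2} = \left(-95\right)^{2} = 9025$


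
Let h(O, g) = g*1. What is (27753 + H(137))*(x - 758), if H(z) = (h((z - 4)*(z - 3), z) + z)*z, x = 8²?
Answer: -45311954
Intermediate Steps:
h(O, g) = g
x = 64
H(z) = 2*z² (H(z) = (z + z)*z = (2*z)*z = 2*z²)
(27753 + H(137))*(x - 758) = (27753 + 2*137²)*(64 - 758) = (27753 + 2*18769)*(-694) = (27753 + 37538)*(-694) = 65291*(-694) = -45311954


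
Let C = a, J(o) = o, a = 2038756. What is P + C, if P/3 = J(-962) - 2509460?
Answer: -5492510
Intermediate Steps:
C = 2038756
P = -7531266 (P = 3*(-962 - 2509460) = 3*(-2510422) = -7531266)
P + C = -7531266 + 2038756 = -5492510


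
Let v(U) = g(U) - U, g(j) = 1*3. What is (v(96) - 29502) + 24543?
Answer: -5052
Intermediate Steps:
g(j) = 3
v(U) = 3 - U
(v(96) - 29502) + 24543 = ((3 - 1*96) - 29502) + 24543 = ((3 - 96) - 29502) + 24543 = (-93 - 29502) + 24543 = -29595 + 24543 = -5052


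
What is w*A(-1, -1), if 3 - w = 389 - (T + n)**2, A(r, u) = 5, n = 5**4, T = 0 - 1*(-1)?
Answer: 1957450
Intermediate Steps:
T = 1 (T = 0 + 1 = 1)
n = 625
w = 391490 (w = 3 - (389 - (1 + 625)**2) = 3 - (389 - 1*626**2) = 3 - (389 - 1*391876) = 3 - (389 - 391876) = 3 - 1*(-391487) = 3 + 391487 = 391490)
w*A(-1, -1) = 391490*5 = 1957450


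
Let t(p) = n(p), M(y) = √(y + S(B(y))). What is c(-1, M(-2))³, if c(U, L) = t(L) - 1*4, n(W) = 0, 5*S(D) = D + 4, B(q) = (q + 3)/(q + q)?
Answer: -64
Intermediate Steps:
B(q) = (3 + q)/(2*q) (B(q) = (3 + q)/((2*q)) = (3 + q)*(1/(2*q)) = (3 + q)/(2*q))
S(D) = ⅘ + D/5 (S(D) = (D + 4)/5 = (4 + D)/5 = ⅘ + D/5)
M(y) = √(⅘ + y + (3 + y)/(10*y)) (M(y) = √(y + (⅘ + ((3 + y)/(2*y))/5)) = √(y + (⅘ + (3 + y)/(10*y))) = √(⅘ + y + (3 + y)/(10*y)))
t(p) = 0
c(U, L) = -4 (c(U, L) = 0 - 1*4 = 0 - 4 = -4)
c(-1, M(-2))³ = (-4)³ = -64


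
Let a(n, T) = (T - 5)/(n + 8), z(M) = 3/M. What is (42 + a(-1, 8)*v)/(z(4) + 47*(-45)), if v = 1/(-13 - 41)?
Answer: -10582/532791 ≈ -0.019861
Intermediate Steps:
a(n, T) = (-5 + T)/(8 + n)
v = -1/54 (v = 1/(-54) = -1/54 ≈ -0.018519)
(42 + a(-1, 8)*v)/(z(4) + 47*(-45)) = (42 + ((-5 + 8)/(8 - 1))*(-1/54))/(3/4 + 47*(-45)) = (42 + (3/7)*(-1/54))/(3*(¼) - 2115) = (42 + ((⅐)*3)*(-1/54))/(¾ - 2115) = (42 + (3/7)*(-1/54))/(-8457/4) = (42 - 1/126)*(-4/8457) = (5291/126)*(-4/8457) = -10582/532791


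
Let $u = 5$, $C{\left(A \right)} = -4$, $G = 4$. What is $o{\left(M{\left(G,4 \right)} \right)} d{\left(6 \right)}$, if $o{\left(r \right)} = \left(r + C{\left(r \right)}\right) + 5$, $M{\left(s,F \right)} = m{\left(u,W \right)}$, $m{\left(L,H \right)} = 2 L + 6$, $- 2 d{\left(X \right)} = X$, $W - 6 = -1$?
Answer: $-51$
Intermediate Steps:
$W = 5$ ($W = 6 - 1 = 5$)
$d{\left(X \right)} = - \frac{X}{2}$
$m{\left(L,H \right)} = 6 + 2 L$
$M{\left(s,F \right)} = 16$ ($M{\left(s,F \right)} = 6 + 2 \cdot 5 = 6 + 10 = 16$)
$o{\left(r \right)} = 1 + r$ ($o{\left(r \right)} = \left(r - 4\right) + 5 = \left(-4 + r\right) + 5 = 1 + r$)
$o{\left(M{\left(G,4 \right)} \right)} d{\left(6 \right)} = \left(1 + 16\right) \left(\left(- \frac{1}{2}\right) 6\right) = 17 \left(-3\right) = -51$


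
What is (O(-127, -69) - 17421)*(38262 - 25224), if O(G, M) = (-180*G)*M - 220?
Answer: -20795362278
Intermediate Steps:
O(G, M) = -220 - 180*G*M (O(G, M) = -180*G*M - 220 = -220 - 180*G*M)
(O(-127, -69) - 17421)*(38262 - 25224) = ((-220 - 180*(-127)*(-69)) - 17421)*(38262 - 25224) = ((-220 - 1577340) - 17421)*13038 = (-1577560 - 17421)*13038 = -1594981*13038 = -20795362278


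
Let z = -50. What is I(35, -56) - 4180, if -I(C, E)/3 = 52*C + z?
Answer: -9490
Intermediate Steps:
I(C, E) = 150 - 156*C (I(C, E) = -3*(52*C - 50) = -3*(-50 + 52*C) = 150 - 156*C)
I(35, -56) - 4180 = (150 - 156*35) - 4180 = (150 - 5460) - 4180 = -5310 - 4180 = -9490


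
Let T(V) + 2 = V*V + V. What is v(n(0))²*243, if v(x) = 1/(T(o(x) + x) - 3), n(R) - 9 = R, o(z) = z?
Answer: 243/113569 ≈ 0.0021397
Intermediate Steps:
T(V) = -2 + V + V² (T(V) = -2 + (V*V + V) = -2 + (V² + V) = -2 + (V + V²) = -2 + V + V²)
n(R) = 9 + R
v(x) = 1/(-5 + 2*x + 4*x²) (v(x) = 1/((-2 + (x + x) + (x + x)²) - 3) = 1/((-2 + 2*x + (2*x)²) - 3) = 1/((-2 + 2*x + 4*x²) - 3) = 1/(-5 + 2*x + 4*x²))
v(n(0))²*243 = (1/(-5 + 2*(9 + 0) + 4*(9 + 0)²))²*243 = (1/(-5 + 2*9 + 4*9²))²*243 = (1/(-5 + 18 + 4*81))²*243 = (1/(-5 + 18 + 324))²*243 = (1/337)²*243 = (1/113569)*243 = 243/113569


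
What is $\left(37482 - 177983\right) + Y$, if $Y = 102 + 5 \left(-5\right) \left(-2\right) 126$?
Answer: $-134099$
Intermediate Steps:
$Y = 6402$ ($Y = 102 + \left(-25\right) \left(-2\right) 126 = 102 + 50 \cdot 126 = 102 + 6300 = 6402$)
$\left(37482 - 177983\right) + Y = \left(37482 - 177983\right) + 6402 = -140501 + 6402 = -134099$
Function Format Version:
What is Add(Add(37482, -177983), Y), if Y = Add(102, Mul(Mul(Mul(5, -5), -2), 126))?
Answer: -134099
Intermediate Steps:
Y = 6402 (Y = Add(102, Mul(Mul(-25, -2), 126)) = Add(102, Mul(50, 126)) = Add(102, 6300) = 6402)
Add(Add(37482, -177983), Y) = Add(Add(37482, -177983), 6402) = Add(-140501, 6402) = -134099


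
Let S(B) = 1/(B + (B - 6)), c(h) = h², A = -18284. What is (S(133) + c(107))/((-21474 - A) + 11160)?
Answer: 2976741/2072200 ≈ 1.4365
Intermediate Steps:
S(B) = 1/(-6 + 2*B) (S(B) = 1/(B + (-6 + B)) = 1/(-6 + 2*B))
(S(133) + c(107))/((-21474 - A) + 11160) = (1/(2*(-3 + 133)) + 107²)/((-21474 - 1*(-18284)) + 11160) = ((½)/130 + 11449)/((-21474 + 18284) + 11160) = ((½)*(1/130) + 11449)/(-3190 + 11160) = (1/260 + 11449)/7970 = (2976741/260)*(1/7970) = 2976741/2072200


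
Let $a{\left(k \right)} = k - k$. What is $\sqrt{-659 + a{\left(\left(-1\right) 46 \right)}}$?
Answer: $i \sqrt{659} \approx 25.671 i$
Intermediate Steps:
$a{\left(k \right)} = 0$
$\sqrt{-659 + a{\left(\left(-1\right) 46 \right)}} = \sqrt{-659 + 0} = \sqrt{-659} = i \sqrt{659}$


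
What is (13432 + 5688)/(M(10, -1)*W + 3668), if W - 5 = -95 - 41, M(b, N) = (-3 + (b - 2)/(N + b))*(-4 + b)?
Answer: 28680/7991 ≈ 3.5890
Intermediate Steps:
M(b, N) = (-4 + b)*(-3 + (-2 + b)/(N + b)) (M(b, N) = (-3 + (-2 + b)/(N + b))*(-4 + b) = (-4 + b)*(-3 + (-2 + b)/(N + b)))
W = -131 (W = 5 + (-95 - 41) = 5 - 136 = -131)
(13432 + 5688)/(M(10, -1)*W + 3668) = (13432 + 5688)/(((8 - 2*10² + 6*10 + 12*(-1) - 3*(-1)*10)/(-1 + 10))*(-131) + 3668) = 19120/(((8 - 2*100 + 60 - 12 + 30)/9)*(-131) + 3668) = 19120/(((8 - 200 + 60 - 12 + 30)/9)*(-131) + 3668) = 19120/(((⅑)*(-114))*(-131) + 3668) = 19120/(-38/3*(-131) + 3668) = 19120/(4978/3 + 3668) = 19120/(15982/3) = 19120*(3/15982) = 28680/7991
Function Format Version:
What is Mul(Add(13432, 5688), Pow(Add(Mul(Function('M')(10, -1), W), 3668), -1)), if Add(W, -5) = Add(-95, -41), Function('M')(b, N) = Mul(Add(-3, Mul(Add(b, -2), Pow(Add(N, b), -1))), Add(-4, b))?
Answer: Rational(28680, 7991) ≈ 3.5890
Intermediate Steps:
Function('M')(b, N) = Mul(Add(-4, b), Add(-3, Mul(Pow(Add(N, b), -1), Add(-2, b)))) (Function('M')(b, N) = Mul(Add(-3, Mul(Add(-2, b), Pow(Add(N, b), -1))), Add(-4, b)) = Mul(Add(-3, Mul(Pow(Add(N, b), -1), Add(-2, b))), Add(-4, b)) = Mul(Add(-4, b), Add(-3, Mul(Pow(Add(N, b), -1), Add(-2, b)))))
W = -131 (W = Add(5, Add(-95, -41)) = Add(5, -136) = -131)
Mul(Add(13432, 5688), Pow(Add(Mul(Function('M')(10, -1), W), 3668), -1)) = Mul(Add(13432, 5688), Pow(Add(Mul(Mul(Pow(Add(-1, 10), -1), Add(8, Mul(-2, Pow(10, 2)), Mul(6, 10), Mul(12, -1), Mul(-3, -1, 10))), -131), 3668), -1)) = Mul(19120, Pow(Add(Mul(Mul(Pow(9, -1), Add(8, Mul(-2, 100), 60, -12, 30)), -131), 3668), -1)) = Mul(19120, Pow(Add(Mul(Mul(Rational(1, 9), Add(8, -200, 60, -12, 30)), -131), 3668), -1)) = Mul(19120, Pow(Add(Mul(Mul(Rational(1, 9), -114), -131), 3668), -1)) = Mul(19120, Pow(Add(Mul(Rational(-38, 3), -131), 3668), -1)) = Mul(19120, Pow(Add(Rational(4978, 3), 3668), -1)) = Mul(19120, Pow(Rational(15982, 3), -1)) = Mul(19120, Rational(3, 15982)) = Rational(28680, 7991)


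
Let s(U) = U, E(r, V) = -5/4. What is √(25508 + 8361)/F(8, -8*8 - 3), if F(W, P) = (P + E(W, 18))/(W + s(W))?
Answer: -64*√33869/273 ≈ -43.144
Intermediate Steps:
E(r, V) = -5/4 (E(r, V) = -5*¼ = -5/4)
F(W, P) = (-5/4 + P)/(2*W) (F(W, P) = (P - 5/4)/(W + W) = (-5/4 + P)/((2*W)) = (-5/4 + P)*(1/(2*W)) = (-5/4 + P)/(2*W))
√(25508 + 8361)/F(8, -8*8 - 3) = √(25508 + 8361)/(((⅛)*(-5 + 4*(-8*8 - 3))/8)) = √33869/(((⅛)*(⅛)*(-5 + 4*(-64 - 3)))) = √33869/(((⅛)*(⅛)*(-5 + 4*(-67)))) = √33869/(((⅛)*(⅛)*(-5 - 268))) = √33869/(((⅛)*(⅛)*(-273))) = √33869/(-273/64) = √33869*(-64/273) = -64*√33869/273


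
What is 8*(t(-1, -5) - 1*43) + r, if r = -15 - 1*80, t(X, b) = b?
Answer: -479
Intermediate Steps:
r = -95 (r = -15 - 80 = -95)
8*(t(-1, -5) - 1*43) + r = 8*(-5 - 1*43) - 95 = 8*(-5 - 43) - 95 = 8*(-48) - 95 = -384 - 95 = -479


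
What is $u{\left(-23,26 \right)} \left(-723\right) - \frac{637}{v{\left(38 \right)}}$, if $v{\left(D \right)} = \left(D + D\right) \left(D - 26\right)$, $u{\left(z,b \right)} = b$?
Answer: $- \frac{17144413}{912} \approx -18799.0$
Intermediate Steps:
$v{\left(D \right)} = 2 D \left(-26 + D\right)$
$u{\left(-23,26 \right)} \left(-723\right) - \frac{637}{v{\left(38 \right)}} = 26 \left(-723\right) - \frac{637}{2 \cdot 38 \left(-26 + 38\right)} = -18798 - \frac{637}{2 \cdot 38 \cdot 12} = -18798 - \frac{637}{912} = - \frac{17144413}{912}$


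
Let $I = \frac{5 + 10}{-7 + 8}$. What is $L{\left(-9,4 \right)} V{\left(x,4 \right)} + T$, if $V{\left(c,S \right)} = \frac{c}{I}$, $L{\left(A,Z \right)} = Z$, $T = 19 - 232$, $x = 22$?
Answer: $- \frac{3107}{15} \approx -207.13$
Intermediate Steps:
$T = -213$ ($T = 19 - 232 = -213$)
$I = 15$ ($I = \frac{15}{1} = 15 \cdot 1 = 15$)
$V{\left(c,S \right)} = \frac{c}{15}$
$L{\left(-9,4 \right)} V{\left(x,4 \right)} + T = 4 \cdot \frac{1}{15} \cdot 22 - 213 = 4 \cdot \frac{22}{15} - 213 = \frac{88}{15} - 213 = - \frac{3107}{15}$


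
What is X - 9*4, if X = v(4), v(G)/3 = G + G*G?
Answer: 24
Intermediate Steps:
v(G) = 3*G + 3*G² (v(G) = 3*(G + G*G) = 3*(G + G²) = 3*G + 3*G²)
X = 60 (X = 3*4*(1 + 4) = 3*4*5 = 60)
X - 9*4 = 60 - 9*4 = 60 - 36 = 24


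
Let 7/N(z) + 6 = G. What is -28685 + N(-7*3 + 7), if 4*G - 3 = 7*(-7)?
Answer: -143427/5 ≈ -28685.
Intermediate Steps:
G = -23/2 (G = 3/4 + (7*(-7))/4 = 3/4 + (1/4)*(-49) = 3/4 - 49/4 = -23/2 ≈ -11.500)
N(z) = -2/5 (N(z) = 7/(-6 - 23/2) = 7/(-35/2) = 7*(-2/35) = -2/5)
-28685 + N(-7*3 + 7) = -28685 - 2/5 = -143427/5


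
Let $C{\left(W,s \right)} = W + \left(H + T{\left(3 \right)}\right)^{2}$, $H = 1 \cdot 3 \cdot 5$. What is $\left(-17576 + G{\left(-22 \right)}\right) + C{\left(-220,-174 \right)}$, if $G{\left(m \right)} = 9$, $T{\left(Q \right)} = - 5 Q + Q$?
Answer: $-17778$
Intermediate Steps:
$T{\left(Q \right)} = - 4 Q$
$H = 15$ ($H = 3 \cdot 5 = 15$)
$C{\left(W,s \right)} = 9 + W$ ($C{\left(W,s \right)} = W + \left(15 - 12\right)^{2} = W + 3^{2} = W + 9 = 9 + W$)
$\left(-17576 + G{\left(-22 \right)}\right) + C{\left(-220,-174 \right)} = \left(-17576 + 9\right) + \left(9 - 220\right) = -17567 - 211 = -17778$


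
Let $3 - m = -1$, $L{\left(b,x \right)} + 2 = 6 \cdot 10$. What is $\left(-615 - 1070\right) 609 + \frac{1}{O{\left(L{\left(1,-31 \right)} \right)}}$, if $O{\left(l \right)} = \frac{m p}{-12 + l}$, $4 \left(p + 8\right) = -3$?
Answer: $- \frac{35915821}{35} \approx -1.0262 \cdot 10^{6}$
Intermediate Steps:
$L{\left(b,x \right)} = 58$ ($L{\left(b,x \right)} = -2 + 6 \cdot 10 = -2 + 60 = 58$)
$m = 4$ ($m = 3 - -1 = 3 + 1 = 4$)
$p = - \frac{35}{4}$ ($p = -8 + \frac{1}{4} \left(-3\right) = -8 - \frac{3}{4} = - \frac{35}{4} \approx -8.75$)
$O{\left(l \right)} = - \frac{35}{-12 + l}$ ($O{\left(l \right)} = \frac{4 \left(- \frac{35}{4}\right)}{-12 + l} = - \frac{35}{-12 + l}$)
$\left(-615 - 1070\right) 609 + \frac{1}{O{\left(L{\left(1,-31 \right)} \right)}} = \left(-615 - 1070\right) 609 + \frac{1}{\left(-35\right) \frac{1}{-12 + 58}} = \left(-1685\right) 609 + \frac{1}{\left(-35\right) \frac{1}{46}} = -1026165 + \frac{1}{\left(-35\right) \frac{1}{46}} = -1026165 + \frac{1}{- \frac{35}{46}} = -1026165 - \frac{46}{35} = - \frac{35915821}{35}$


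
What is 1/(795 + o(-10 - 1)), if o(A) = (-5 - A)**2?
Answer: 1/831 ≈ 0.0012034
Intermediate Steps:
1/(795 + o(-10 - 1)) = 1/(795 + (5 + (-10 - 1))**2) = 1/(795 + (5 - 11)**2) = 1/(795 + (-6)**2) = 1/(795 + 36) = 1/831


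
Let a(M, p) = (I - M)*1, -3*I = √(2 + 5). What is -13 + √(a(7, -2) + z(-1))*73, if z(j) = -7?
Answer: -13 + 73*I*√(126 + 3*√7)/3 ≈ -13.0 + 281.61*I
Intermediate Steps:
I = -√7/3 (I = -√(2 + 5)/3 = -√7/3 ≈ -0.88192)
a(M, p) = -M - √7/3 (a(M, p) = (-√7/3 - M)*1 = (-M - √7/3)*1 = -M - √7/3)
-13 + √(a(7, -2) + z(-1))*73 = -13 + √((-1*7 - √7/3) - 7)*73 = -13 + √((-7 - √7/3) - 7)*73 = -13 + √(-14 - √7/3)*73 = -13 + 73*√(-14 - √7/3)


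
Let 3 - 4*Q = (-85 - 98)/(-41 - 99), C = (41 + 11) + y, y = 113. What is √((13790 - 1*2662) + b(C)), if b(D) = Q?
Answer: √218117095/140 ≈ 105.49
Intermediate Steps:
C = 165 (C = (41 + 11) + 113 = 52 + 113 = 165)
Q = 237/560 (Q = ¾ - (-85 - 98)/(4*(-41 - 99)) = ¾ - (-183)/(4*(-140)) = ¾ - (-183)*(-1)/(4*140) = ¾ - ¼*183/140 = ¾ - 183/560 = 237/560 ≈ 0.42321)
b(D) = 237/560
√((13790 - 1*2662) + b(C)) = √((13790 - 1*2662) + 237/560) = √((13790 - 2662) + 237/560) = √(11128 + 237/560) = √(6231917/560) = √218117095/140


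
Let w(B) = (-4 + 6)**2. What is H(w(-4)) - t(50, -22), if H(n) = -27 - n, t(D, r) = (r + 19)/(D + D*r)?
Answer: -10851/350 ≈ -31.003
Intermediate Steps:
w(B) = 4 (w(B) = 2**2 = 4)
t(D, r) = (19 + r)/(D + D*r)
H(w(-4)) - t(50, -22) = (-27 - 1*4) - (19 - 22)/(50*(1 - 22)) = (-27 - 4) - (-3)/(50*(-21)) = -31 - (-1)*(-3)/(50*21) = -31 - 1*1/350 = -31 - 1/350 = -10851/350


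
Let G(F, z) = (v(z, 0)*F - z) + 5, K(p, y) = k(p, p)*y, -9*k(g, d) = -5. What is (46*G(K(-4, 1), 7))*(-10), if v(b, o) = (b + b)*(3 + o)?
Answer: -29440/3 ≈ -9813.3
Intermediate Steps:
k(g, d) = 5/9 (k(g, d) = -⅑*(-5) = 5/9)
v(b, o) = 2*b*(3 + o) (v(b, o) = (2*b)*(3 + o) = 2*b*(3 + o))
K(p, y) = 5*y/9
G(F, z) = 5 - z + 6*F*z (G(F, z) = ((2*z*(3 + 0))*F - z) + 5 = ((2*z*3)*F - z) + 5 = ((6*z)*F - z) + 5 = (6*F*z - z) + 5 = (-z + 6*F*z) + 5 = 5 - z + 6*F*z)
(46*G(K(-4, 1), 7))*(-10) = (46*(5 - 1*7 + 6*((5/9)*1)*7))*(-10) = (46*(5 - 7 + 6*(5/9)*7))*(-10) = (46*(5 - 7 + 70/3))*(-10) = (46*(64/3))*(-10) = (2944/3)*(-10) = -29440/3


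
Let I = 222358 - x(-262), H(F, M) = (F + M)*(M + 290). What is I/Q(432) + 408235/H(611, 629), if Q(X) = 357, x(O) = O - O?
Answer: 50707204475/81364584 ≈ 623.21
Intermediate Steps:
x(O) = 0
H(F, M) = (290 + M)*(F + M) (H(F, M) = (F + M)*(290 + M) = (290 + M)*(F + M))
I = 222358 (I = 222358 - 1*0 = 222358 + 0 = 222358)
I/Q(432) + 408235/H(611, 629) = 222358/357 + 408235/(629² + 290*611 + 290*629 + 611*629) = 222358*(1/357) + 408235/(395641 + 177190 + 182410 + 384319) = 222358/357 + 408235/1139560 = 222358/357 + 408235*(1/1139560) = 222358/357 + 81647/227912 = 50707204475/81364584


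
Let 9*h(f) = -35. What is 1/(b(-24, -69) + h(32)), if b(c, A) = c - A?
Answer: 9/370 ≈ 0.024324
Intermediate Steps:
h(f) = -35/9 (h(f) = (⅑)*(-35) = -35/9)
1/(b(-24, -69) + h(32)) = 1/((-24 - 1*(-69)) - 35/9) = 1/((-24 + 69) - 35/9) = 1/(45 - 35/9) = 1/(370/9) = 9/370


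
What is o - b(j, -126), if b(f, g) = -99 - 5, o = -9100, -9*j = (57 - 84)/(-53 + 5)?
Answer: -8996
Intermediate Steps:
j = -1/16 (j = -(57 - 84)/(9*(-53 + 5)) = -(-3)/(-48) = -(-3)*(-1)/48 = -1/9*9/16 = -1/16 ≈ -0.062500)
b(f, g) = -104
o - b(j, -126) = -9100 - 1*(-104) = -9100 + 104 = -8996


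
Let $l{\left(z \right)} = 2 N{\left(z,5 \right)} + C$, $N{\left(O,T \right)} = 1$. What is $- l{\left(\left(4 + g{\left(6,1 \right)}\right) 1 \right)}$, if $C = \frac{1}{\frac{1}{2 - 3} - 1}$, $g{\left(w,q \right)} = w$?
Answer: $- \frac{3}{2} \approx -1.5$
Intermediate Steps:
$C = - \frac{1}{2}$ ($C = \frac{1}{\frac{1}{-1} - 1} = \frac{1}{-1 - 1} = \frac{1}{-2} = - \frac{1}{2} \approx -0.5$)
$l{\left(z \right)} = \frac{3}{2}$ ($l{\left(z \right)} = 2 \cdot 1 - \frac{1}{2} = 2 - \frac{1}{2} = \frac{3}{2}$)
$- l{\left(\left(4 + g{\left(6,1 \right)}\right) 1 \right)} = \left(-1\right) \frac{3}{2} = - \frac{3}{2}$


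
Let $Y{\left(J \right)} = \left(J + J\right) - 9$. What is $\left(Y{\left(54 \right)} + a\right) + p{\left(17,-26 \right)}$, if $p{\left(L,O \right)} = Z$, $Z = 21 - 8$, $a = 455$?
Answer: $567$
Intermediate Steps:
$Z = 13$
$Y{\left(J \right)} = -9 + 2 J$ ($Y{\left(J \right)} = 2 J - 9 = -9 + 2 J$)
$p{\left(L,O \right)} = 13$
$\left(Y{\left(54 \right)} + a\right) + p{\left(17,-26 \right)} = \left(\left(-9 + 2 \cdot 54\right) + 455\right) + 13 = \left(\left(-9 + 108\right) + 455\right) + 13 = \left(99 + 455\right) + 13 = 554 + 13 = 567$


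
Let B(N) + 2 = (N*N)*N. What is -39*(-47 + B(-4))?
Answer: 4407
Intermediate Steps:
B(N) = -2 + N**3 (B(N) = -2 + (N*N)*N = -2 + N**2*N = -2 + N**3)
-39*(-47 + B(-4)) = -39*(-47 + (-2 + (-4)**3)) = -39*(-47 + (-2 - 64)) = -39*(-47 - 66) = -39*(-113) = 4407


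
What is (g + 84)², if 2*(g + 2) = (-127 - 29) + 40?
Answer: 576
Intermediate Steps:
g = -60 (g = -2 + ((-127 - 29) + 40)/2 = -2 + (-156 + 40)/2 = -2 + (½)*(-116) = -2 - 58 = -60)
(g + 84)² = (-60 + 84)² = 24² = 576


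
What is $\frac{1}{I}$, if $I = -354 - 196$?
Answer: $- \frac{1}{550} \approx -0.0018182$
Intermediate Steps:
$I = -550$ ($I = -354 - 196 = -550$)
$\frac{1}{I} = \frac{1}{-550} = - \frac{1}{550}$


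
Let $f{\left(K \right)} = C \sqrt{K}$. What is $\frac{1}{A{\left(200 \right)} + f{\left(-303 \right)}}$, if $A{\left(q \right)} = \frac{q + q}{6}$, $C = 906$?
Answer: $\frac{150}{559614943} - \frac{4077 i \sqrt{303}}{1119229886} \approx 2.6804 \cdot 10^{-7} - 6.3408 \cdot 10^{-5} i$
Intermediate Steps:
$f{\left(K \right)} = 906 \sqrt{K}$
$A{\left(q \right)} = \frac{q}{3}$ ($A{\left(q \right)} = 2 q \frac{1}{6} = \frac{q}{3}$)
$\frac{1}{A{\left(200 \right)} + f{\left(-303 \right)}} = \frac{1}{\frac{1}{3} \cdot 200 + 906 \sqrt{-303}} = \frac{1}{\frac{200}{3} + 906 i \sqrt{303}}$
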